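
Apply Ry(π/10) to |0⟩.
0.9877|0⟩ + 0.1564|1⟩

Ry(π/10) = [[cos(θ/2), −sin(θ/2)], [sin(θ/2), cos(θ/2)]]; θ = π/10, cos(θ/2) ≈ 0.987688, sin(θ/2) ≈ 0.156434.
With a = amp(|0⟩) = 1 and b = amp(|1⟩) = 0:
new amp(|0⟩) = (0.987688)·a + (-0.156434)·b = 0.9877
new amp(|1⟩) = (0.156434)·a + (0.987688)·b = 0.1564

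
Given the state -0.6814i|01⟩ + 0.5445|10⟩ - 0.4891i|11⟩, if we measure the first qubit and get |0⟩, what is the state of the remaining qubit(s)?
-i|1⟩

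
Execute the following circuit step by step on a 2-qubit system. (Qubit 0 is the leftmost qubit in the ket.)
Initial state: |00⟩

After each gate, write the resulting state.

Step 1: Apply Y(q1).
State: i|01⟩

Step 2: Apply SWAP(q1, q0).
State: i|10⟩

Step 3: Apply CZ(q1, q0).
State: i|10⟩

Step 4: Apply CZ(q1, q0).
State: i|10⟩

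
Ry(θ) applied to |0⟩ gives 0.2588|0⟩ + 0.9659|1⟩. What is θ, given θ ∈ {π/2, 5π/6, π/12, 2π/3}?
5π/6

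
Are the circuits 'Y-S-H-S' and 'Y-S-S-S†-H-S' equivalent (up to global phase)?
Yes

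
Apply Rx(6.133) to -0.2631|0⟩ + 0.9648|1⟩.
(0.2624 - 0.07238i)|0⟩ + (-0.9621 + 0.01974i)|1⟩

Rx(6.133) = [[cos(θ/2), −i·sin(θ/2)], [−i·sin(θ/2), cos(θ/2)]]; θ = 6.133, cos(θ/2) ≈ -0.997182, sin(θ/2) ≈ 0.0750221.
With a = amp(|0⟩) = -0.2631 and b = amp(|1⟩) = 0.9648:
new amp(|0⟩) = (-0.997182)·a + (-0.0750221i)·b = (0.2624 - 0.07238i)
new amp(|1⟩) = (-0.0750221i)·a + (-0.997182)·b = (-0.9621 + 0.01974i)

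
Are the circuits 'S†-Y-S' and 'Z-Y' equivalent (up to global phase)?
Yes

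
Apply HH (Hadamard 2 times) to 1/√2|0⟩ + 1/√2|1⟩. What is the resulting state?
1/√2|0⟩ + 1/√2|1⟩

H² = I, so an even number of Hadamards cancels: H^2 = I and the state is unchanged.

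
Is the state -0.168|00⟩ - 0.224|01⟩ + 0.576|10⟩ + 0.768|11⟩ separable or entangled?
Separable

Writing the state as a|00⟩ + b|01⟩ + c|10⟩ + d|11⟩, it is a product state iff ad − bc = 0.
Here (a, b, c, d) = (-0.168, -0.224, 0.576, 0.768): ad − bc = (-0.168)(0.768) − (-0.224)(0.576) = 0, so the state is separable.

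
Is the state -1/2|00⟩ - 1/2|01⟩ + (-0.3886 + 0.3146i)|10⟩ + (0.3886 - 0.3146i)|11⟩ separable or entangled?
Entangled

Writing the state as a|00⟩ + b|01⟩ + c|10⟩ + d|11⟩, it is a product state iff ad − bc = 0.
Here (a, b, c, d) = (-1/2, -1/2, (-0.3886 + 0.3146i), (0.3886 - 0.3146i)): ad − bc = (-1/2)(0.3886 - 0.3146i) − (-1/2)(-0.3886 + 0.3146i) = (-0.3886 + 0.3146i) ≠ 0, so the state is entangled.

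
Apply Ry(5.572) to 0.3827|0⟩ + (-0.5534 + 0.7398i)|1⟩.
(-0.1661 - 0.2576i)|0⟩ + (0.652 - 0.6935i)|1⟩

Ry(5.572) = [[cos(θ/2), −sin(θ/2)], [sin(θ/2), cos(θ/2)]]; θ = 5.572, cos(θ/2) ≈ -0.93744, sin(θ/2) ≈ 0.348146.
With a = amp(|0⟩) = 0.3827 and b = amp(|1⟩) = (-0.5534 + 0.7398i):
new amp(|0⟩) = (-0.93744)·a + (-0.348146)·b = (-0.1661 - 0.2576i)
new amp(|1⟩) = (0.348146)·a + (-0.93744)·b = (0.652 - 0.6935i)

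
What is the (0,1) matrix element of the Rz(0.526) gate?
0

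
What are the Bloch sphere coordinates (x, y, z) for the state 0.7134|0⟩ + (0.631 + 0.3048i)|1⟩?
(0.9003, 0.4349, 0.01788)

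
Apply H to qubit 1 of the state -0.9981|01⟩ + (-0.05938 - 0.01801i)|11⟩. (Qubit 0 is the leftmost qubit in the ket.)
-0.7058|00⟩ + 0.7058|01⟩ + (-0.04199 - 0.01273i)|10⟩ + (0.04199 + 0.01273i)|11⟩

H on qubit 1 mixes each pair of kets that differ only in qubit 1: amplitudes (a, b) of (|…0…⟩, |…1…⟩) become ((a + b)/√2, (a − b)/√2). Kets absent from the input have amplitude 0.
(|00⟩, |01⟩): (a, b) = (0, -0.9981) → (-0.7058, 0.7058)
(|10⟩, |11⟩): (a, b) = (0, (-0.05938 - 0.01801i)) → ((-0.04199 - 0.01273i), (0.04199 + 0.01273i))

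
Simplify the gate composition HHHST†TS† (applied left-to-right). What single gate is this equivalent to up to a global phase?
H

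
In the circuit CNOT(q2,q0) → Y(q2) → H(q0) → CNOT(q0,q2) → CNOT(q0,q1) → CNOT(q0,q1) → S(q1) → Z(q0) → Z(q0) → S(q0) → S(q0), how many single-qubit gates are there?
7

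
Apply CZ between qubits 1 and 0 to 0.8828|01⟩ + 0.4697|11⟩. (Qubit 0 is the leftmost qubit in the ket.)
0.8828|01⟩ - 0.4697|11⟩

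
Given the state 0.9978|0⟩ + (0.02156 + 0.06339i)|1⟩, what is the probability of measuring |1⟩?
0.004483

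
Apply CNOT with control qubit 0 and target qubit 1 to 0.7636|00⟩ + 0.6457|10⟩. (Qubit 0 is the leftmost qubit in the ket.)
0.7636|00⟩ + 0.6457|11⟩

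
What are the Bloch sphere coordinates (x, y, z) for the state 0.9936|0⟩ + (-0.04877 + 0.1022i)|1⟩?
(-0.09692, 0.2031, 0.9744)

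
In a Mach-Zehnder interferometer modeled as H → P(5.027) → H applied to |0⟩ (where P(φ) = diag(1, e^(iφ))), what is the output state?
(0.6547 - 0.4755i)|0⟩ + (0.3453 + 0.4755i)|1⟩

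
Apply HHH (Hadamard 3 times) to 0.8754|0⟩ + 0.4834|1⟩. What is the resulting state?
0.9608|0⟩ + 0.2772|1⟩

H² = I, so H^3 = H: a single Hadamard. With (a, b) = (0.8754, 0.4834), H gives ((a + b)/√2, (a − b)/√2) = (0.9608, 0.2772).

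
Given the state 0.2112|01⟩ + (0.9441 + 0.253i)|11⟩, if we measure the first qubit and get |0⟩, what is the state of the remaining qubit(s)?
|1⟩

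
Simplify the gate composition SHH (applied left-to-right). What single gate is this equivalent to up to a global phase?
S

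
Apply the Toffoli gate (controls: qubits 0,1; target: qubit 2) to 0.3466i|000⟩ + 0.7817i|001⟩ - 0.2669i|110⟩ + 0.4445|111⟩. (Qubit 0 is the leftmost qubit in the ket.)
0.3466i|000⟩ + 0.7817i|001⟩ + 0.4445|110⟩ - 0.2669i|111⟩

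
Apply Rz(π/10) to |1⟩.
(0.9877 + 0.1564i)|1⟩

Rz(π/10) = [[e^(−iθ/2), 0], [0, e^(iθ/2)]] with e^(±iθ/2) = cos(θ/2) ± i·sin(θ/2); θ = π/10, cos(θ/2) ≈ 0.987688, sin(θ/2) ≈ 0.156434.
With a = amp(|0⟩) = 0 and b = amp(|1⟩) = 1:
new amp(|0⟩) = (0.987688 - 0.156434i)·a = 0
new amp(|1⟩) = (0.987688 + 0.156434i)·b = (0.9877 + 0.1564i)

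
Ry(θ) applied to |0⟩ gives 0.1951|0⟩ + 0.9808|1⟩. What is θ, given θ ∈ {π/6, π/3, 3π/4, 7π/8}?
7π/8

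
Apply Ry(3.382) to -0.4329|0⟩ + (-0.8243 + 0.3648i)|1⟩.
(0.8703 - 0.3622i)|0⟩ + (-0.3309 - 0.04374i)|1⟩

Ry(3.382) = [[cos(θ/2), −sin(θ/2)], [sin(θ/2), cos(θ/2)]]; θ = 3.382, cos(θ/2) ≈ -0.119914, sin(θ/2) ≈ 0.992784.
With a = amp(|0⟩) = -0.4329 and b = amp(|1⟩) = (-0.8243 + 0.3648i):
new amp(|0⟩) = (-0.119914)·a + (-0.992784)·b = (0.8703 - 0.3622i)
new amp(|1⟩) = (0.992784)·a + (-0.119914)·b = (-0.3309 - 0.04374i)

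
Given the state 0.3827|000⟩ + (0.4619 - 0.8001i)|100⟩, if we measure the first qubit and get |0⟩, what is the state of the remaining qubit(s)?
|00⟩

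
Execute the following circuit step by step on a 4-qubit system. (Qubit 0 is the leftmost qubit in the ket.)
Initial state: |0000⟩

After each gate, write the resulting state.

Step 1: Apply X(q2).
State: |0010⟩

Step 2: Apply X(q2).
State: |0000⟩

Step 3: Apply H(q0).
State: 1/√2|0000⟩ + 1/√2|1000⟩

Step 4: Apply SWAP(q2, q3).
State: 1/√2|0000⟩ + 1/√2|1000⟩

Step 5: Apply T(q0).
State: 1/√2|0000⟩ + (1/2 + (1/2)i)|1000⟩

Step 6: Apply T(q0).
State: 1/√2|0000⟩ + (1/√2)i|1000⟩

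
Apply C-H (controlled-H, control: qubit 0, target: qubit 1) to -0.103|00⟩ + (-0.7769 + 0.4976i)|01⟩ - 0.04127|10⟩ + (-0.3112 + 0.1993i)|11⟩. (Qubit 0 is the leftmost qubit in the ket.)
-0.103|00⟩ + (-0.7769 + 0.4976i)|01⟩ + (-0.2492 + 0.1409i)|10⟩ + (0.1909 - 0.1409i)|11⟩

C-H leaves the control-|0⟩ kets |00⟩, |01⟩ unchanged and applies H to qubit 1 on the control-|1⟩ pair (|10⟩, |11⟩).
H = [[1/√2, 1/√2], [1/√2, -1/√2]].
With a = amp(|10⟩) = -0.04127 and b = amp(|11⟩) = (-0.3112 + 0.1993i):
new amp(|10⟩) = (1/√2)·a + (1/√2)·b = (-0.2492 + 0.1409i)
new amp(|11⟩) = (1/√2)·a + (-1/√2)·b = (0.1909 - 0.1409i)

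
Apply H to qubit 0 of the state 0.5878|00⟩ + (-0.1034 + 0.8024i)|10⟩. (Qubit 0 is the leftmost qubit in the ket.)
(0.3425 + 0.5674i)|00⟩ + (0.4888 - 0.5674i)|10⟩

H on qubit 0 mixes each pair of kets that differ only in qubit 0: amplitudes (a, b) of (|…0…⟩, |…1…⟩) become ((a + b)/√2, (a − b)/√2). Kets absent from the input have amplitude 0.
(|00⟩, |10⟩): (a, b) = (0.5878, (-0.1034 + 0.8024i)) → ((0.3425 + 0.5674i), (0.4888 - 0.5674i))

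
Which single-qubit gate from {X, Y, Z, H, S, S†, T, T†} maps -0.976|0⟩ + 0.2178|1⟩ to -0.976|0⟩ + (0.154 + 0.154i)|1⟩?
T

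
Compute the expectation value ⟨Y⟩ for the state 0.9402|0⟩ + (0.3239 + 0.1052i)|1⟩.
0.1978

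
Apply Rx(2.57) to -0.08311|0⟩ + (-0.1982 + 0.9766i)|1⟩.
(0.9136 + 0.1902i)|0⟩ + (-0.05588 + 0.3551i)|1⟩

Rx(2.57) = [[cos(θ/2), −i·sin(θ/2)], [−i·sin(θ/2), cos(θ/2)]]; θ = 2.57, cos(θ/2) ≈ 0.281922, sin(θ/2) ≈ 0.959437.
With a = amp(|0⟩) = -0.08311 and b = amp(|1⟩) = (-0.1982 + 0.9766i):
new amp(|0⟩) = (0.281922)·a + (-0.959437i)·b = (0.9136 + 0.1902i)
new amp(|1⟩) = (-0.959437i)·a + (0.281922)·b = (-0.05588 + 0.3551i)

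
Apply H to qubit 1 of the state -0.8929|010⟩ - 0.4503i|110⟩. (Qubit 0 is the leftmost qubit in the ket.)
-0.6314|000⟩ + 0.6314|010⟩ - 0.3184i|100⟩ + 0.3184i|110⟩

H on qubit 1 mixes each pair of kets that differ only in qubit 1: amplitudes (a, b) of (|…0…⟩, |…1…⟩) become ((a + b)/√2, (a − b)/√2). Kets absent from the input have amplitude 0.
(|000⟩, |010⟩): (a, b) = (0, -0.8929) → (-0.6314, 0.6314)
(|100⟩, |110⟩): (a, b) = (0, -0.4503i) → (-0.3184i, 0.3184i)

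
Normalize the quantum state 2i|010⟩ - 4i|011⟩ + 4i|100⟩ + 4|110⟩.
0.2774i|010⟩ - 0.5547i|011⟩ + 0.5547i|100⟩ + 0.5547|110⟩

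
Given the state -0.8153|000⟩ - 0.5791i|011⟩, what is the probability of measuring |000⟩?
0.6647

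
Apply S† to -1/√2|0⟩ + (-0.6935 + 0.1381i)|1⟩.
-1/√2|0⟩ + (0.1381 + 0.6935i)|1⟩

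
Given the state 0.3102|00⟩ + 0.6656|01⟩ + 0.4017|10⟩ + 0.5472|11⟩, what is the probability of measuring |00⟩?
0.09622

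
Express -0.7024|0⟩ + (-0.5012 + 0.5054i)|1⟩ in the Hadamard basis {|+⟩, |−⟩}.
(-0.8511 + 0.3574i)|+⟩ + (-0.1423 - 0.3574i)|−⟩

With |ψ⟩ = α|0⟩ + β|1⟩, the Hadamard-basis coefficients are ⟨+|ψ⟩ = (α + β)/√2 and ⟨−|ψ⟩ = (α − β)/√2.
Here α = -0.7024, β = (-0.5012 + 0.5054i): (α + β)/√2 = (-0.8511 + 0.3574i), (α − β)/√2 = (-0.1423 - 0.3574i).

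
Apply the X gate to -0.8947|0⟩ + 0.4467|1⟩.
0.4467|0⟩ - 0.8947|1⟩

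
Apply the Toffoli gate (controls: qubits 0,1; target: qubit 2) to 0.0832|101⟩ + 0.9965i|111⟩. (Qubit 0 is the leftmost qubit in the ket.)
0.0832|101⟩ + 0.9965i|110⟩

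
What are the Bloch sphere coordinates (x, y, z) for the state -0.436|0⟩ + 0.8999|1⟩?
(-0.7847, 0, -0.6197)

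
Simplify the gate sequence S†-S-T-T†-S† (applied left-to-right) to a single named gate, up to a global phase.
S†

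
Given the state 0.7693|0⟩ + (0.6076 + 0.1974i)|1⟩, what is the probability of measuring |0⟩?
0.5918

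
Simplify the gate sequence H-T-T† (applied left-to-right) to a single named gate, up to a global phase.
H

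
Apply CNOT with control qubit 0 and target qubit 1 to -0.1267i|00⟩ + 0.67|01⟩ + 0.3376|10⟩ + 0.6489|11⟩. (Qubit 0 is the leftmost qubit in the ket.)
-0.1267i|00⟩ + 0.67|01⟩ + 0.6489|10⟩ + 0.3376|11⟩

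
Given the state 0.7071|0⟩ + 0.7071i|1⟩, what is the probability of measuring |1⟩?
0.5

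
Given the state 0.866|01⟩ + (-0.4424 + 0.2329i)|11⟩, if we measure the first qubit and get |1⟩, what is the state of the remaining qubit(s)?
(-0.8849 + 0.4658i)|1⟩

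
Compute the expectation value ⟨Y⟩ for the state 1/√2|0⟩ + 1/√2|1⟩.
0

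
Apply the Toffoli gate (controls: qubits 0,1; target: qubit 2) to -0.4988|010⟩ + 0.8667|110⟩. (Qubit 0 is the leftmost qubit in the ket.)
-0.4988|010⟩ + 0.8667|111⟩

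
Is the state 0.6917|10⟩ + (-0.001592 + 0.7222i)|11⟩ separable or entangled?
Separable

Writing the state as a|00⟩ + b|01⟩ + c|10⟩ + d|11⟩, it is a product state iff ad − bc = 0.
Here (a, b, c, d) = (0, 0, 0.6917, (-0.001592 + 0.7222i)): ad − bc = (0)(-0.001592 + 0.7222i) − (0)(0.6917) = 0, so the state is separable.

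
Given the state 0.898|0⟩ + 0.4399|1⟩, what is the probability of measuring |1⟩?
0.1935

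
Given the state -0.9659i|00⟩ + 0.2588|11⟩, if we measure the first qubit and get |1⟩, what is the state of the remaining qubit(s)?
|1⟩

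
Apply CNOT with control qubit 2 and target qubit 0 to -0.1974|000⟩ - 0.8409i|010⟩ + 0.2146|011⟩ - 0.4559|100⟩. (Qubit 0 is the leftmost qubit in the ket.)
-0.1974|000⟩ - 0.8409i|010⟩ - 0.4559|100⟩ + 0.2146|111⟩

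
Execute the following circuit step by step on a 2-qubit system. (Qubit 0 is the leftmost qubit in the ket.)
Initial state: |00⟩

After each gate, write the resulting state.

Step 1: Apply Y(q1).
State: i|01⟩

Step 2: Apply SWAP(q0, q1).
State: i|10⟩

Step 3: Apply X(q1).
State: i|11⟩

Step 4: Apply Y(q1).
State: |10⟩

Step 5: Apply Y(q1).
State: i|11⟩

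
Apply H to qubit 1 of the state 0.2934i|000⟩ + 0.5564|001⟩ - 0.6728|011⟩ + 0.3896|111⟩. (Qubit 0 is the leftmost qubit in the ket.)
0.2075i|000⟩ - 0.08231|001⟩ + 0.2075i|010⟩ + 0.8692|011⟩ + 0.2755|101⟩ - 0.2755|111⟩

H on qubit 1 mixes each pair of kets that differ only in qubit 1: amplitudes (a, b) of (|…0…⟩, |…1…⟩) become ((a + b)/√2, (a − b)/√2). Kets absent from the input have amplitude 0.
(|000⟩, |010⟩): (a, b) = (0.2934i, 0) → (0.2075i, 0.2075i)
(|001⟩, |011⟩): (a, b) = (0.5564, -0.6728) → (-0.08231, 0.8692)
(|101⟩, |111⟩): (a, b) = (0, 0.3896) → (0.2755, -0.2755)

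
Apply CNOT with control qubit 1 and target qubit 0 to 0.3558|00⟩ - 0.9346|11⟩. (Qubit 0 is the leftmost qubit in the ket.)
0.3558|00⟩ - 0.9346|01⟩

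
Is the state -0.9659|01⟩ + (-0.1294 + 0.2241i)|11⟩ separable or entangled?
Separable

Writing the state as a|00⟩ + b|01⟩ + c|10⟩ + d|11⟩, it is a product state iff ad − bc = 0.
Here (a, b, c, d) = (0, -0.9659, 0, (-0.1294 + 0.2241i)): ad − bc = (0)(-0.1294 + 0.2241i) − (-0.9659)(0) = 0, so the state is separable.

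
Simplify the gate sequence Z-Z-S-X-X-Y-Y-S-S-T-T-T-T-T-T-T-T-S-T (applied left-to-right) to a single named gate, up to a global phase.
T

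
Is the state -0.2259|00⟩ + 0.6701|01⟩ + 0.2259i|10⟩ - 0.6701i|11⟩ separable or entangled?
Separable

Writing the state as a|00⟩ + b|01⟩ + c|10⟩ + d|11⟩, it is a product state iff ad − bc = 0.
Here (a, b, c, d) = (-0.2259, 0.6701, 0.2259i, -0.6701i): ad − bc = (-0.2259)(-0.6701i) − (0.6701)(0.2259i) = 0, so the state is separable.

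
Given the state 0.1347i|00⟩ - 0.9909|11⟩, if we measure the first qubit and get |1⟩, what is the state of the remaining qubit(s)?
-|1⟩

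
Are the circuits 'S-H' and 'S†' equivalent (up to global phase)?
No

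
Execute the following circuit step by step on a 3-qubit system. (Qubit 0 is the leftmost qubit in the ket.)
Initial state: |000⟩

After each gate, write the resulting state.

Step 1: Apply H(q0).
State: 1/√2|000⟩ + 1/√2|100⟩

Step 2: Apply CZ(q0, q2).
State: 1/√2|000⟩ + 1/√2|100⟩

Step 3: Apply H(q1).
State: 1/2|000⟩ + 1/2|010⟩ + 1/2|100⟩ + 1/2|110⟩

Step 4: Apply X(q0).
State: 1/2|000⟩ + 1/2|010⟩ + 1/2|100⟩ + 1/2|110⟩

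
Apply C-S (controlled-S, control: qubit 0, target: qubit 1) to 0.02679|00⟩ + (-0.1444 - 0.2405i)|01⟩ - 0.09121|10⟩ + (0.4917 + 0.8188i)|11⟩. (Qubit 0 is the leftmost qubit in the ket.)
0.02679|00⟩ + (-0.1444 - 0.2405i)|01⟩ - 0.09121|10⟩ + (-0.8188 + 0.4917i)|11⟩

C-S leaves the control-|0⟩ kets |00⟩, |01⟩ unchanged and applies S to qubit 1 on the control-|1⟩ pair (|10⟩, |11⟩).
S = [[1, 0], [0, i]].
With a = amp(|10⟩) = -0.09121 and b = amp(|11⟩) = (0.4917 + 0.8188i):
new amp(|10⟩) = (1)·a = -0.09121
new amp(|11⟩) = (i)·b = (-0.8188 + 0.4917i)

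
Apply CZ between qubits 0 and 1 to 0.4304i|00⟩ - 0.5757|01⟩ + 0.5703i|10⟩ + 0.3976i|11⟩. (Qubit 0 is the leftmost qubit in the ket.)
0.4304i|00⟩ - 0.5757|01⟩ + 0.5703i|10⟩ - 0.3976i|11⟩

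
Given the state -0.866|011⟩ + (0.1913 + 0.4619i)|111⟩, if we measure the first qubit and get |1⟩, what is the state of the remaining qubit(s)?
(0.3826 + 0.9239i)|11⟩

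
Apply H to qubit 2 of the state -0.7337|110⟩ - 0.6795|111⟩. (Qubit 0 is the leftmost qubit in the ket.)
-0.9993|110⟩ - 0.03833|111⟩

H on qubit 2 mixes each pair of kets that differ only in qubit 2: amplitudes (a, b) of (|…0…⟩, |…1…⟩) become ((a + b)/√2, (a − b)/√2). Kets absent from the input have amplitude 0.
(|110⟩, |111⟩): (a, b) = (-0.7337, -0.6795) → (-0.9993, -0.03833)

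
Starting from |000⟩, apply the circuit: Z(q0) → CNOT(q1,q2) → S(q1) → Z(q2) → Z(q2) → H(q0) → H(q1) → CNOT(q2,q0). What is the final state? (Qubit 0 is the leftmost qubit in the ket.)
1/2|000⟩ + 1/2|010⟩ + 1/2|100⟩ + 1/2|110⟩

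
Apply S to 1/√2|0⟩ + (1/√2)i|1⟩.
1/√2|0⟩ - 1/√2|1⟩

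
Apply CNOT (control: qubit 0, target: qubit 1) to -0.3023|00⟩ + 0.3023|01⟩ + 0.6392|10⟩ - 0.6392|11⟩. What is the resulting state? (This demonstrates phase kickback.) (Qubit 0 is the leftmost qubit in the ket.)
-0.3023|00⟩ + 0.3023|01⟩ - 0.6392|10⟩ + 0.6392|11⟩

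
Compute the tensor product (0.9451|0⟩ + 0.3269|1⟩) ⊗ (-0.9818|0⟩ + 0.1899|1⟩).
-0.9279|00⟩ + 0.1795|01⟩ - 0.321|10⟩ + 0.06208|11⟩

amp(|b₁b₂…⟩) = product of the factor amplitudes for bits b₁, b₂, …; only kets whose every factor amplitude is nonzero survive.
|00⟩: (0.9451)(-0.9818) = -0.9279
|01⟩: (0.9451)(0.1899) = 0.1795
|10⟩: (0.3269)(-0.9818) = -0.321
|11⟩: (0.3269)(0.1899) = 0.06208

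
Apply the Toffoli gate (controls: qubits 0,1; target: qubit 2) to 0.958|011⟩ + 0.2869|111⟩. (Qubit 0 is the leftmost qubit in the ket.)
0.958|011⟩ + 0.2869|110⟩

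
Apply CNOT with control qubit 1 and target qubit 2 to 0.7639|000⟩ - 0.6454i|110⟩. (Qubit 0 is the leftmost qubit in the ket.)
0.7639|000⟩ - 0.6454i|111⟩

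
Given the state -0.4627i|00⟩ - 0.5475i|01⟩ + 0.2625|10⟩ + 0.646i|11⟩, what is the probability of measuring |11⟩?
0.4173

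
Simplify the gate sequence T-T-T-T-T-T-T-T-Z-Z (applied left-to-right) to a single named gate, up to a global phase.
I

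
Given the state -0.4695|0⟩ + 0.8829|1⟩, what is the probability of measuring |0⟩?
0.2204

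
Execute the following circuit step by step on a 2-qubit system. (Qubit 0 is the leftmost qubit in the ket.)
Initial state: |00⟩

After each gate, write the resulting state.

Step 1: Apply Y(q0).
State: i|10⟩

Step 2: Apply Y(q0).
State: |00⟩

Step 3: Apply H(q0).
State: 1/√2|00⟩ + 1/√2|10⟩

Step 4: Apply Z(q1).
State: 1/√2|00⟩ + 1/√2|10⟩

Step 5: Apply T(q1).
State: 1/√2|00⟩ + 1/√2|10⟩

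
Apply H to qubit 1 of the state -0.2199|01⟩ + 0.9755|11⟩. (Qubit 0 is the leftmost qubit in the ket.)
-0.1555|00⟩ + 0.1555|01⟩ + 0.6898|10⟩ - 0.6898|11⟩

H on qubit 1 mixes each pair of kets that differ only in qubit 1: amplitudes (a, b) of (|…0…⟩, |…1…⟩) become ((a + b)/√2, (a − b)/√2). Kets absent from the input have amplitude 0.
(|00⟩, |01⟩): (a, b) = (0, -0.2199) → (-0.1555, 0.1555)
(|10⟩, |11⟩): (a, b) = (0, 0.9755) → (0.6898, -0.6898)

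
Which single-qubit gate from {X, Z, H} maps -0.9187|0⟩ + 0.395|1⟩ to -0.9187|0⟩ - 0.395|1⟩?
Z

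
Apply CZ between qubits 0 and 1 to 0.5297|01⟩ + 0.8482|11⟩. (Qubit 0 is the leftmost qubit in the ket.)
0.5297|01⟩ - 0.8482|11⟩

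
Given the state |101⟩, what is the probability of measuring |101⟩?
1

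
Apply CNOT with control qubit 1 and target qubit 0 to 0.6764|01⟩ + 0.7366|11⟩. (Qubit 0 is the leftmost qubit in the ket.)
0.7366|01⟩ + 0.6764|11⟩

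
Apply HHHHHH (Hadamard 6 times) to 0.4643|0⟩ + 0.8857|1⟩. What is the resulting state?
0.4643|0⟩ + 0.8857|1⟩

H² = I, so an even number of Hadamards cancels: H^6 = I and the state is unchanged.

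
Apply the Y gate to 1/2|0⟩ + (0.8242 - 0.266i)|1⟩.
(-0.266 - 0.8242i)|0⟩ + (1/2)i|1⟩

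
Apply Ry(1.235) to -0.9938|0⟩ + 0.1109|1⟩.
-0.8745|0⟩ - 0.485|1⟩

Ry(1.235) = [[cos(θ/2), −sin(θ/2)], [sin(θ/2), cos(θ/2)]]; θ = 1.235, cos(θ/2) ≈ 0.815328, sin(θ/2) ≈ 0.578999.
With a = amp(|0⟩) = -0.9938 and b = amp(|1⟩) = 0.1109:
new amp(|0⟩) = (0.815328)·a + (-0.578999)·b = -0.8745
new amp(|1⟩) = (0.578999)·a + (0.815328)·b = -0.485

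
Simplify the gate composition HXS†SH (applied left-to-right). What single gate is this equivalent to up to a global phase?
Z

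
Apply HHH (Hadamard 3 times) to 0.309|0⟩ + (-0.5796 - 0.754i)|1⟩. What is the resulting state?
(-0.1913 - 0.5332i)|0⟩ + (0.6283 + 0.5332i)|1⟩

H² = I, so H^3 = H: a single Hadamard. With (a, b) = (0.309, (-0.5796 - 0.754i)), H gives ((a + b)/√2, (a − b)/√2) = ((-0.1913 - 0.5332i), (0.6283 + 0.5332i)).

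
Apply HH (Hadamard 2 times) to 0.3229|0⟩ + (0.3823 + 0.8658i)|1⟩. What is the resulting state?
0.3229|0⟩ + (0.3823 + 0.8658i)|1⟩

H² = I, so an even number of Hadamards cancels: H^2 = I and the state is unchanged.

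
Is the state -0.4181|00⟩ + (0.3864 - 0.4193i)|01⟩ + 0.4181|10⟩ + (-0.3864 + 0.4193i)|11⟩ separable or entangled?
Separable

Writing the state as a|00⟩ + b|01⟩ + c|10⟩ + d|11⟩, it is a product state iff ad − bc = 0.
Here (a, b, c, d) = (-0.4181, (0.3864 - 0.4193i), 0.4181, (-0.3864 + 0.4193i)): ad − bc = (-0.4181)(-0.3864 + 0.4193i) − (0.3864 - 0.4193i)(0.4181) = 0, so the state is separable.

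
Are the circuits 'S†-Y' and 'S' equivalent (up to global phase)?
No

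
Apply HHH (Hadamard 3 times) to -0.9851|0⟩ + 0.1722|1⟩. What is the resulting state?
-0.5748|0⟩ - 0.8183|1⟩

H² = I, so H^3 = H: a single Hadamard. With (a, b) = (-0.9851, 0.1722), H gives ((a + b)/√2, (a − b)/√2) = (-0.5748, -0.8183).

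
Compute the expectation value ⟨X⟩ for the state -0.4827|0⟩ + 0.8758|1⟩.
-0.8455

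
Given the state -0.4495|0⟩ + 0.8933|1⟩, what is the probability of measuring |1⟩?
0.798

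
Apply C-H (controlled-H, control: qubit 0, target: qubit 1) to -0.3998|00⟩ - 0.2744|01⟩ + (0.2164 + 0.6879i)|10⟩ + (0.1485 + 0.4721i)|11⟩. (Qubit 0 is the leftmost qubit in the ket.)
-0.3998|00⟩ - 0.2744|01⟩ + (0.258 + 0.8202i)|10⟩ + (0.04801 + 0.1526i)|11⟩

C-H leaves the control-|0⟩ kets |00⟩, |01⟩ unchanged and applies H to qubit 1 on the control-|1⟩ pair (|10⟩, |11⟩).
H = [[1/√2, 1/√2], [1/√2, -1/√2]].
With a = amp(|10⟩) = (0.2164 + 0.6879i) and b = amp(|11⟩) = (0.1485 + 0.4721i):
new amp(|10⟩) = (1/√2)·a + (1/√2)·b = (0.258 + 0.8202i)
new amp(|11⟩) = (1/√2)·a + (-1/√2)·b = (0.04801 + 0.1526i)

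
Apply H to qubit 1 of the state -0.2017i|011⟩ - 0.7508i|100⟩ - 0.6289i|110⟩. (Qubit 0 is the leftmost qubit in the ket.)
-0.1426i|001⟩ + 0.1426i|011⟩ - 0.9756i|100⟩ - 0.0862i|110⟩

H on qubit 1 mixes each pair of kets that differ only in qubit 1: amplitudes (a, b) of (|…0…⟩, |…1…⟩) become ((a + b)/√2, (a − b)/√2). Kets absent from the input have amplitude 0.
(|001⟩, |011⟩): (a, b) = (0, -0.2017i) → (-0.1426i, 0.1426i)
(|100⟩, |110⟩): (a, b) = (-0.7508i, -0.6289i) → (-0.9756i, -0.0862i)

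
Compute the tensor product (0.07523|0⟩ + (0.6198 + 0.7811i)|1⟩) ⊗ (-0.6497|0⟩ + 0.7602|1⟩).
-0.04888|00⟩ + 0.05719|01⟩ + (-0.4027 - 0.5075i)|10⟩ + (0.4712 + 0.5938i)|11⟩

amp(|b₁b₂…⟩) = product of the factor amplitudes for bits b₁, b₂, …; only kets whose every factor amplitude is nonzero survive.
|00⟩: (0.07523)(-0.6497) = -0.04888
|01⟩: (0.07523)(0.7602) = 0.05719
|10⟩: (0.6198 + 0.7811i)(-0.6497) = (-0.4027 - 0.5075i)
|11⟩: (0.6198 + 0.7811i)(0.7602) = (0.4712 + 0.5938i)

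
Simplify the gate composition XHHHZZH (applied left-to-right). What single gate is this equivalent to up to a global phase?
X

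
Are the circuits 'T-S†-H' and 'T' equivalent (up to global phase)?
No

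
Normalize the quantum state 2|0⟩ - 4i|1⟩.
1/√5|0⟩ - 0.8944i|1⟩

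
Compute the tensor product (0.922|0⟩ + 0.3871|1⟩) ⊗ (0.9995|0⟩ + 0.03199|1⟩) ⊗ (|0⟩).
0.9215|000⟩ + 0.02949|010⟩ + 0.3869|100⟩ + 0.01238|110⟩

amp(|b₁b₂…⟩) = product of the factor amplitudes for bits b₁, b₂, …; only kets whose every factor amplitude is nonzero survive.
|000⟩: (0.922)(0.9995)(1) = 0.9215
|010⟩: (0.922)(0.03199)(1) = 0.02949
|100⟩: (0.3871)(0.9995)(1) = 0.3869
|110⟩: (0.3871)(0.03199)(1) = 0.01238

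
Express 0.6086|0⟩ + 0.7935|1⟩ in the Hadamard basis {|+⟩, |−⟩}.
0.9914|+⟩ - 0.1307|−⟩

With |ψ⟩ = α|0⟩ + β|1⟩, the Hadamard-basis coefficients are ⟨+|ψ⟩ = (α + β)/√2 and ⟨−|ψ⟩ = (α − β)/√2.
Here α = 0.6086, β = 0.7935: (α + β)/√2 = 0.9914, (α − β)/√2 = -0.1307.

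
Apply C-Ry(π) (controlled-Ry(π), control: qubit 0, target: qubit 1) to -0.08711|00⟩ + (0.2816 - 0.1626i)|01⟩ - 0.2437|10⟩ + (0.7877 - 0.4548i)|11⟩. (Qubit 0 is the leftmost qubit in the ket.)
-0.08711|00⟩ + (0.2816 - 0.1626i)|01⟩ + (-0.7877 + 0.4548i)|10⟩ - 0.2437|11⟩

C-Ry(π) leaves the control-|0⟩ kets |00⟩, |01⟩ unchanged and applies Ry(π) to qubit 1 on the control-|1⟩ pair (|10⟩, |11⟩).
Ry(π) = [[cos(θ/2), −sin(θ/2)], [sin(θ/2), cos(θ/2)]]; θ = π, cos(θ/2) ≈ 0, sin(θ/2) ≈ 1.
With a = amp(|10⟩) = -0.2437 and b = amp(|11⟩) = (0.7877 - 0.4548i):
new amp(|10⟩) = (-1)·b = (-0.7877 + 0.4548i)
new amp(|11⟩) = (1)·a = -0.2437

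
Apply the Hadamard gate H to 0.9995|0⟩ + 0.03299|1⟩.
0.7301|0⟩ + 0.6834|1⟩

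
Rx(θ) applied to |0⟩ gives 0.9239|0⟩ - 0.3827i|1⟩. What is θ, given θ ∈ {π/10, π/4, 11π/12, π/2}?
π/4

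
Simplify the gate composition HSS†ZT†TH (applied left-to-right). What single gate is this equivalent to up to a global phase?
X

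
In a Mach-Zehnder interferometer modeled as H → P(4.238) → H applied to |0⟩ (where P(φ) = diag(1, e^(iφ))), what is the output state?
(0.2716 - 0.4448i)|0⟩ + (0.7284 + 0.4448i)|1⟩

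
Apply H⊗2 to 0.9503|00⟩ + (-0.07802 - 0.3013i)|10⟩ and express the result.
(0.4361 - 0.1507i)|00⟩ + (0.4361 - 0.1507i)|01⟩ + (0.5142 + 0.1507i)|10⟩ + (0.5142 + 0.1507i)|11⟩

H⊗2 gives amp(|y⟩) = (1/2) Σ_x (−1)^(x·y) amp(|x⟩), where x·y is the number of positions in which both x and y have a 1.
|00⟩: (0.9503 + (-0.07802 - 0.3013i))/2 = (0.4361 - 0.1507i)
|01⟩: (0.9503 + (-0.07802 - 0.3013i))/2 = (0.4361 - 0.1507i)
|10⟩: (0.9503 - (-0.07802 - 0.3013i))/2 = (0.5142 + 0.1507i)
|11⟩: (0.9503 - (-0.07802 - 0.3013i))/2 = (0.5142 + 0.1507i)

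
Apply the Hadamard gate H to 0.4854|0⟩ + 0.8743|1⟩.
0.9615|0⟩ - 0.275|1⟩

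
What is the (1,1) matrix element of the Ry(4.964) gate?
-0.7902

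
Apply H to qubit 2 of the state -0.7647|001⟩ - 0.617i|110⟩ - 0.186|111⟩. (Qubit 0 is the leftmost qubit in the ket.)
-0.5407|000⟩ + 0.5407|001⟩ + (-0.1315 - 0.4363i)|110⟩ + (0.1315 - 0.4363i)|111⟩

H on qubit 2 mixes each pair of kets that differ only in qubit 2: amplitudes (a, b) of (|…0…⟩, |…1…⟩) become ((a + b)/√2, (a − b)/√2). Kets absent from the input have amplitude 0.
(|000⟩, |001⟩): (a, b) = (0, -0.7647) → (-0.5407, 0.5407)
(|110⟩, |111⟩): (a, b) = (-0.617i, -0.186) → ((-0.1315 - 0.4363i), (0.1315 - 0.4363i))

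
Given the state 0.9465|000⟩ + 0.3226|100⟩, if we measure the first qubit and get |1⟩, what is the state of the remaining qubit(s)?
|00⟩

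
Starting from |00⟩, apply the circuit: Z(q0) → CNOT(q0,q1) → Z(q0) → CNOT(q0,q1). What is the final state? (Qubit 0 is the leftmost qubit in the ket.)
|00⟩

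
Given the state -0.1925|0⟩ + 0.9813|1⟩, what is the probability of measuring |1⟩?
0.9629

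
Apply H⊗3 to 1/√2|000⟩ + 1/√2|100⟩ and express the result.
1/2|000⟩ + 1/2|001⟩ + 1/2|010⟩ + 1/2|011⟩

H⊗3 gives amp(|y⟩) = (1/2√2) Σ_x (−1)^(x·y) amp(|x⟩), where x·y is the number of positions in which both x and y have a 1.
|000⟩: (1/√2 + 1/√2)/(2√2) = 1/2
|001⟩: (1/√2 + 1/√2)/(2√2) = 1/2
|010⟩: (1/√2 + 1/√2)/(2√2) = 1/2
|011⟩: (1/√2 + 1/√2)/(2√2) = 1/2
|100⟩: (1/√2 - 1/√2)/(2√2) = 0
|101⟩: (1/√2 - 1/√2)/(2√2) = 0
|110⟩: (1/√2 - 1/√2)/(2√2) = 0
|111⟩: (1/√2 - 1/√2)/(2√2) = 0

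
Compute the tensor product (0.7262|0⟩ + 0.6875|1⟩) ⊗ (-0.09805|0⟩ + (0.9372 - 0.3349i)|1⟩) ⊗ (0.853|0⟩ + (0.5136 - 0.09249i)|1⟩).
-0.06074|000⟩ + (-0.03657 + 0.006586i)|001⟩ + (0.5805 - 0.2075i)|010⟩ + (0.3271 - 0.1879i)|011⟩ - 0.0575|100⟩ + (-0.03462 + 0.006235i)|101⟩ + (0.5496 - 0.1964i)|110⟩ + (0.3096 - 0.1778i)|111⟩

amp(|b₁b₂…⟩) = product of the factor amplitudes for bits b₁, b₂, …; only kets whose every factor amplitude is nonzero survive.
|000⟩: (0.7262)(-0.09805)(0.853) = -0.06074
|001⟩: (0.7262)(-0.09805)(0.5136 - 0.09249i) = (-0.03657 + 0.006586i)
|010⟩: (0.7262)(0.9372 - 0.3349i)(0.853) = (0.5805 - 0.2075i)
|011⟩: (0.7262)(0.9372 - 0.3349i)(0.5136 - 0.09249i) = (0.3271 - 0.1879i)
|100⟩: (0.6875)(-0.09805)(0.853) = -0.0575
|101⟩: (0.6875)(-0.09805)(0.5136 - 0.09249i) = (-0.03462 + 0.006235i)
|110⟩: (0.6875)(0.9372 - 0.3349i)(0.853) = (0.5496 - 0.1964i)
|111⟩: (0.6875)(0.9372 - 0.3349i)(0.5136 - 0.09249i) = (0.3096 - 0.1778i)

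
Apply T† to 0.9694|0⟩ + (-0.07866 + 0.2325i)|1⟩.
0.9694|0⟩ + (0.1088 + 0.22i)|1⟩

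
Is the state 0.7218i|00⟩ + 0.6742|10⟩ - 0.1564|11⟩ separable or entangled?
Entangled

Writing the state as a|00⟩ + b|01⟩ + c|10⟩ + d|11⟩, it is a product state iff ad − bc = 0.
Here (a, b, c, d) = (0.7218i, 0, 0.6742, -0.1564): ad − bc = (0.7218i)(-0.1564) − (0)(0.6742) = -0.1129i ≠ 0, so the state is entangled.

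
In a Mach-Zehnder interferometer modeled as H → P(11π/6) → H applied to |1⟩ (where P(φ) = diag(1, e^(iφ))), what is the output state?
(0.06699 + 0.25i)|0⟩ + (0.933 - 0.25i)|1⟩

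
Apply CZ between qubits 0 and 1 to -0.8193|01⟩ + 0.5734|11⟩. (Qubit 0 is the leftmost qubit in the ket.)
-0.8193|01⟩ - 0.5734|11⟩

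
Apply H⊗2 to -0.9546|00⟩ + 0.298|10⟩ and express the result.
-0.3283|00⟩ - 0.3283|01⟩ - 0.6263|10⟩ - 0.6263|11⟩

H⊗2 gives amp(|y⟩) = (1/2) Σ_x (−1)^(x·y) amp(|x⟩), where x·y is the number of positions in which both x and y have a 1.
|00⟩: (-0.9546 + 0.298)/2 = -0.3283
|01⟩: (-0.9546 + 0.298)/2 = -0.3283
|10⟩: (-0.9546 - 0.298)/2 = -0.6263
|11⟩: (-0.9546 - 0.298)/2 = -0.6263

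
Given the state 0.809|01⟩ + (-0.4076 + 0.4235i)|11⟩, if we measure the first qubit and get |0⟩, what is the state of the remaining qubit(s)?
|1⟩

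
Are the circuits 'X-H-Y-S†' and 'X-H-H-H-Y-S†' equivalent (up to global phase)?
Yes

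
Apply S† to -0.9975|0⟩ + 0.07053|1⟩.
-0.9975|0⟩ - 0.07053i|1⟩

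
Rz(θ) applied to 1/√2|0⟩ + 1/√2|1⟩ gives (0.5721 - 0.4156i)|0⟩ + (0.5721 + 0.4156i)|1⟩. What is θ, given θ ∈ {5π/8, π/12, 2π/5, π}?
2π/5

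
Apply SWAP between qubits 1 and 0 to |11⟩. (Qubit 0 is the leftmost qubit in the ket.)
|11⟩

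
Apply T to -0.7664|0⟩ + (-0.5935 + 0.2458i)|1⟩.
-0.7664|0⟩ + (-0.5935 - 0.2459i)|1⟩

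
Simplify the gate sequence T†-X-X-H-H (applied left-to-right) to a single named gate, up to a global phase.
T†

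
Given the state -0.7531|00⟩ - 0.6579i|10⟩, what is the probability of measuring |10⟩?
0.4328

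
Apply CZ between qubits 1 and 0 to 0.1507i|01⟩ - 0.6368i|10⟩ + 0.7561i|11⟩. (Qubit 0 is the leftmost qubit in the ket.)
0.1507i|01⟩ - 0.6368i|10⟩ - 0.7561i|11⟩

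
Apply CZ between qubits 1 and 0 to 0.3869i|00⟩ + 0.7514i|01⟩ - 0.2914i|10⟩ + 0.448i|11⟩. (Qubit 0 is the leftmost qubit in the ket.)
0.3869i|00⟩ + 0.7514i|01⟩ - 0.2914i|10⟩ - 0.448i|11⟩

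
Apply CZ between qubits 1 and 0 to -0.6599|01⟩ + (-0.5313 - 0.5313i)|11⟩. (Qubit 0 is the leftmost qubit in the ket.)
-0.6599|01⟩ + (0.5313 + 0.5313i)|11⟩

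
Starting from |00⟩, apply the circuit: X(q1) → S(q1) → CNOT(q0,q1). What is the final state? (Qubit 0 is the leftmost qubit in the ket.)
i|01⟩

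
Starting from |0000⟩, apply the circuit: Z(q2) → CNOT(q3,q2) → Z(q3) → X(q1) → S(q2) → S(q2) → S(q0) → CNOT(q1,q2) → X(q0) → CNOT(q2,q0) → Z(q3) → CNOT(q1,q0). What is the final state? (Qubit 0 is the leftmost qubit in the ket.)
|1110⟩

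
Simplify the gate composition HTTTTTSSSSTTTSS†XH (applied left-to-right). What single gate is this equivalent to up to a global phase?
Z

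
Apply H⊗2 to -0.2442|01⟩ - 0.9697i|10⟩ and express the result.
(-0.1221 - 0.4849i)|00⟩ + (0.1221 - 0.4849i)|01⟩ + (-0.1221 + 0.4849i)|10⟩ + (0.1221 + 0.4849i)|11⟩

H⊗2 gives amp(|y⟩) = (1/2) Σ_x (−1)^(x·y) amp(|x⟩), where x·y is the number of positions in which both x and y have a 1.
|00⟩: (-0.2442 - 0.9697i)/2 = (-0.1221 - 0.4849i)
|01⟩: (0.2442 - 0.9697i)/2 = (0.1221 - 0.4849i)
|10⟩: (-0.2442 + 0.9697i)/2 = (-0.1221 + 0.4849i)
|11⟩: (0.2442 + 0.9697i)/2 = (0.1221 + 0.4849i)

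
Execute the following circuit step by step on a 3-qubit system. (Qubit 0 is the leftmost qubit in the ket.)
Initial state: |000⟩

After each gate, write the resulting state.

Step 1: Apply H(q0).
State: 1/√2|000⟩ + 1/√2|100⟩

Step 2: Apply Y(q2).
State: (1/√2)i|001⟩ + (1/√2)i|101⟩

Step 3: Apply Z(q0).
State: (1/√2)i|001⟩ - (1/√2)i|101⟩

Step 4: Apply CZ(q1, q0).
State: (1/√2)i|001⟩ - (1/√2)i|101⟩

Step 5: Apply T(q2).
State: (-1/2 + (1/2)i)|001⟩ + (1/2 - (1/2)i)|101⟩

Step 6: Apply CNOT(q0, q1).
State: (-1/2 + (1/2)i)|001⟩ + (1/2 - (1/2)i)|111⟩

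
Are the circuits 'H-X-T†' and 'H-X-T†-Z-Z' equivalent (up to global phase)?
Yes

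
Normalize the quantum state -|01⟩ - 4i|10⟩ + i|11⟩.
-0.2357|01⟩ - 0.9428i|10⟩ + 0.2357i|11⟩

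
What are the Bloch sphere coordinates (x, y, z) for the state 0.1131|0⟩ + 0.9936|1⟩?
(0.2248, 0, -0.9744)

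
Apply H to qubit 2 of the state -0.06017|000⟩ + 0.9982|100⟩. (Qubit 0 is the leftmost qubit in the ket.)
-0.04255|000⟩ - 0.04255|001⟩ + 0.7058|100⟩ + 0.7058|101⟩

H on qubit 2 mixes each pair of kets that differ only in qubit 2: amplitudes (a, b) of (|…0…⟩, |…1…⟩) become ((a + b)/√2, (a − b)/√2). Kets absent from the input have amplitude 0.
(|000⟩, |001⟩): (a, b) = (-0.06017, 0) → (-0.04255, -0.04255)
(|100⟩, |101⟩): (a, b) = (0.9982, 0) → (0.7058, 0.7058)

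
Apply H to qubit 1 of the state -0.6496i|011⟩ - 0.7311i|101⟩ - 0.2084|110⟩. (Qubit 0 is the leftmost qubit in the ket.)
-0.4593i|001⟩ + 0.4593i|011⟩ - 0.1474|100⟩ - 0.517i|101⟩ + 0.1474|110⟩ - 0.517i|111⟩

H on qubit 1 mixes each pair of kets that differ only in qubit 1: amplitudes (a, b) of (|…0…⟩, |…1…⟩) become ((a + b)/√2, (a − b)/√2). Kets absent from the input have amplitude 0.
(|001⟩, |011⟩): (a, b) = (0, -0.6496i) → (-0.4593i, 0.4593i)
(|100⟩, |110⟩): (a, b) = (0, -0.2084) → (-0.1474, 0.1474)
(|101⟩, |111⟩): (a, b) = (-0.7311i, 0) → (-0.517i, -0.517i)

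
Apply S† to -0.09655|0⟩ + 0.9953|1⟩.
-0.09655|0⟩ - 0.9953i|1⟩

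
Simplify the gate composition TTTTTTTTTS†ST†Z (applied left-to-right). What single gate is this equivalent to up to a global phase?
Z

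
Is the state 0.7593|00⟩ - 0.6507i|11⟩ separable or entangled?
Entangled

Writing the state as a|00⟩ + b|01⟩ + c|10⟩ + d|11⟩, it is a product state iff ad − bc = 0.
Here (a, b, c, d) = (0.7593, 0, 0, -0.6507i): ad − bc = (0.7593)(-0.6507i) − (0)(0) = -0.4941i ≠ 0, so the state is entangled.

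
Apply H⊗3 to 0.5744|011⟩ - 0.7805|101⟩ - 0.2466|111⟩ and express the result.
-0.1601|000⟩ + 0.1601|001⟩ - 0.3918|010⟩ + 0.3918|011⟩ + 0.5662|100⟩ - 0.5662|101⟩ - 0.01432|110⟩ + 0.01432|111⟩

H⊗3 gives amp(|y⟩) = (1/2√2) Σ_x (−1)^(x·y) amp(|x⟩), where x·y is the number of positions in which both x and y have a 1.
|000⟩: (0.5744 - 0.7805 - 0.2466)/(2√2) = -0.1601
|001⟩: (-0.5744 + 0.7805 + 0.2466)/(2√2) = 0.1601
|010⟩: (-0.5744 - 0.7805 + 0.2466)/(2√2) = -0.3918
|011⟩: (0.5744 + 0.7805 - 0.2466)/(2√2) = 0.3918
|100⟩: (0.5744 + 0.7805 + 0.2466)/(2√2) = 0.5662
|101⟩: (-0.5744 - 0.7805 - 0.2466)/(2√2) = -0.5662
|110⟩: (-0.5744 + 0.7805 - 0.2466)/(2√2) = -0.01432
|111⟩: (0.5744 - 0.7805 + 0.2466)/(2√2) = 0.01432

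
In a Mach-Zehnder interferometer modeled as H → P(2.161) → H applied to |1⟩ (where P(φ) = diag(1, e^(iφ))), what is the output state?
(0.7783 - 0.4154i)|0⟩ + (0.2217 + 0.4154i)|1⟩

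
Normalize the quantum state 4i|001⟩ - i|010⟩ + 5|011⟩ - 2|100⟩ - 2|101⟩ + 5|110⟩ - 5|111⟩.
0.4i|001⟩ - 0.1i|010⟩ + 1/2|011⟩ - 0.2|100⟩ - 0.2|101⟩ + 1/2|110⟩ - 1/2|111⟩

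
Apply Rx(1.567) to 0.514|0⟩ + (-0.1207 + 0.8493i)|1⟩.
(0.9635 + 0.08519i)|0⟩ + (-0.08551 + 0.2389i)|1⟩

Rx(1.567) = [[cos(θ/2), −i·sin(θ/2)], [−i·sin(θ/2), cos(θ/2)]]; θ = 1.567, cos(θ/2) ≈ 0.708448, sin(θ/2) ≈ 0.705763.
With a = amp(|0⟩) = 0.514 and b = amp(|1⟩) = (-0.1207 + 0.8493i):
new amp(|0⟩) = (0.708448)·a + (-0.705763i)·b = (0.9635 + 0.08519i)
new amp(|1⟩) = (-0.705763i)·a + (0.708448)·b = (-0.08551 + 0.2389i)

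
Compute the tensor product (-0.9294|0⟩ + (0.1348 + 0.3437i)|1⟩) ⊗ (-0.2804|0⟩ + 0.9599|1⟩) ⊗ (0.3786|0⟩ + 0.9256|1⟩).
0.09866|000⟩ + 0.2412|001⟩ - 0.3378|010⟩ - 0.8258|011⟩ + (-0.01431 - 0.03649i)|100⟩ + (-0.03499 - 0.0892i)|101⟩ + (0.04899 + 0.1249i)|110⟩ + (0.1198 + 0.3054i)|111⟩

amp(|b₁b₂…⟩) = product of the factor amplitudes for bits b₁, b₂, …; only kets whose every factor amplitude is nonzero survive.
|000⟩: (-0.9294)(-0.2804)(0.3786) = 0.09866
|001⟩: (-0.9294)(-0.2804)(0.9256) = 0.2412
|010⟩: (-0.9294)(0.9599)(0.3786) = -0.3378
|011⟩: (-0.9294)(0.9599)(0.9256) = -0.8258
|100⟩: (0.1348 + 0.3437i)(-0.2804)(0.3786) = (-0.01431 - 0.03649i)
|101⟩: (0.1348 + 0.3437i)(-0.2804)(0.9256) = (-0.03499 - 0.0892i)
|110⟩: (0.1348 + 0.3437i)(0.9599)(0.3786) = (0.04899 + 0.1249i)
|111⟩: (0.1348 + 0.3437i)(0.9599)(0.9256) = (0.1198 + 0.3054i)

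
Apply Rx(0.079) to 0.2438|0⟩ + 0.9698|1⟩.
(0.2436 - 0.0383i)|0⟩ + (0.969 - 0.009628i)|1⟩

Rx(0.079) = [[cos(θ/2), −i·sin(θ/2)], [−i·sin(θ/2), cos(θ/2)]]; θ = 0.079, cos(θ/2) ≈ 0.99922, sin(θ/2) ≈ 0.0394897.
With a = amp(|0⟩) = 0.2438 and b = amp(|1⟩) = 0.9698:
new amp(|0⟩) = (0.99922)·a + (-0.0394897i)·b = (0.2436 - 0.0383i)
new amp(|1⟩) = (-0.0394897i)·a + (0.99922)·b = (0.969 - 0.009628i)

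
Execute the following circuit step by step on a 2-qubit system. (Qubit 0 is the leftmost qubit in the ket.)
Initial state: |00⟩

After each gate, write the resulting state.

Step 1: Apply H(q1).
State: 1/√2|00⟩ + 1/√2|01⟩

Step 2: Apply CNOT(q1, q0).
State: 1/√2|00⟩ + 1/√2|11⟩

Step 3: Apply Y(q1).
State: (1/√2)i|01⟩ - (1/√2)i|10⟩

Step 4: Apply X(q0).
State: -(1/√2)i|00⟩ + (1/√2)i|11⟩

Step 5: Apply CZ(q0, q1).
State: -(1/√2)i|00⟩ - (1/√2)i|11⟩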